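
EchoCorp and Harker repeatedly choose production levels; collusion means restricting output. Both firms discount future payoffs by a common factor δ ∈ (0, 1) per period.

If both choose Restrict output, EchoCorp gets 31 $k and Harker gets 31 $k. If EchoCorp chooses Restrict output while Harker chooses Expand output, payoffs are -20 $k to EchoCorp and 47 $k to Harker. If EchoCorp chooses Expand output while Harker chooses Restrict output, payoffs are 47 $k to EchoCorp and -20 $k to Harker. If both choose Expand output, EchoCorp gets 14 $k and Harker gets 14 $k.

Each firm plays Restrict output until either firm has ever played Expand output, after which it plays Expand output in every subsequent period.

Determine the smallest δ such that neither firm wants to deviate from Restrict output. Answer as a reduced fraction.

16/33

One-period gain from deviating is 47 − 31 = 16. The loss is 31 − 14 = 17 in every subsequent period, with present value 17·δ/(1−δ).
Deviation is unprofitable when 17·δ/(1−δ) ≥ 16, i.e. δ/(1−δ) ≥ 16/17.
Equivalently δ ≥ 16/(16+17) = 16/33.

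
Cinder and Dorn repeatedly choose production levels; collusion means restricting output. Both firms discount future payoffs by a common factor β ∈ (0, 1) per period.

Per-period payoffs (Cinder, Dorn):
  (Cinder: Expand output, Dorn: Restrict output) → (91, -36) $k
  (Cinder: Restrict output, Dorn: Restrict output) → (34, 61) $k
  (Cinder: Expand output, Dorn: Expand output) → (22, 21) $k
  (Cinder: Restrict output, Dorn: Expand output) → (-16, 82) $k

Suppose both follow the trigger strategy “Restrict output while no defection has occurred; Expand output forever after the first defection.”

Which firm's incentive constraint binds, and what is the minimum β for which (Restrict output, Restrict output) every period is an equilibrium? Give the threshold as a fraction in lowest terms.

Cinder's threshold: (91−34)/(91−22) = 19/23.
Dorn's threshold: (82−61)/(82−21) = 21/61.
19/23 > 21/61, so Cinder binds and β* = 19/23.

Cinder; β ≥ 19/23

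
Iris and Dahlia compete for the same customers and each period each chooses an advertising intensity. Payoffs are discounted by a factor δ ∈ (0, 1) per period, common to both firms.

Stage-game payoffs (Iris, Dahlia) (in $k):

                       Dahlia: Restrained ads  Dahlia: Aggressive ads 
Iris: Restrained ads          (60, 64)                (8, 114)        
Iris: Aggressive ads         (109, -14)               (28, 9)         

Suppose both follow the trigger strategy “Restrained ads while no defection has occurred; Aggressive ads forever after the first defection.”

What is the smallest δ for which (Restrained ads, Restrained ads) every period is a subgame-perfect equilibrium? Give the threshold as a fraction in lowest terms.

For Iris: deviation gain 109−60 = 49, per-period punishment loss 60−28 = 32. IC gives δ ≥ 49/81.
For Dahlia: gain 50, loss 55 per period, so δ ≥ 50/105 = 10/21.
The tighter constraint is Iris's, so cooperation needs δ ≥ 49/81.

49/81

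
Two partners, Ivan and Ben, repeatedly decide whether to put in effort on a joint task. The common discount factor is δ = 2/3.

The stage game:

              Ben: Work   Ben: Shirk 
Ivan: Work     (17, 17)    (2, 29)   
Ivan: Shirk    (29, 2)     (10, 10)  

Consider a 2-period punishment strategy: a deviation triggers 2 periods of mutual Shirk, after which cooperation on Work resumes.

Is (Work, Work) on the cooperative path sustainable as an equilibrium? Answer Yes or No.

No

IC: δ+…+δ^2 ≥ (29−17)/(17−10) = 12/7.
At δ = 2/3: partial sum = 1.1111 < 1.7143. Cooperation not sustainable.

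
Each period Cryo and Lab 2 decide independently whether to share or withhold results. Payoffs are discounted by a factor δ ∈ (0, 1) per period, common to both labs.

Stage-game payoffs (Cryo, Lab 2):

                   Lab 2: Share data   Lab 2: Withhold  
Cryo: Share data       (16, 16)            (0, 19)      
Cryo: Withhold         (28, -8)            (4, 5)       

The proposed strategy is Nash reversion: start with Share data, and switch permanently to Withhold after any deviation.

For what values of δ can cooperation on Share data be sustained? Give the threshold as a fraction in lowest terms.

For Cryo: deviation gain 28−16 = 12, per-period punishment loss 16−4 = 12. IC gives δ ≥ 12/24 = 1/2.
For Lab 2: gain 3, loss 11 per period, so δ ≥ 3/14.
The tighter constraint is Cryo's, so cooperation needs δ ≥ 1/2.

1/2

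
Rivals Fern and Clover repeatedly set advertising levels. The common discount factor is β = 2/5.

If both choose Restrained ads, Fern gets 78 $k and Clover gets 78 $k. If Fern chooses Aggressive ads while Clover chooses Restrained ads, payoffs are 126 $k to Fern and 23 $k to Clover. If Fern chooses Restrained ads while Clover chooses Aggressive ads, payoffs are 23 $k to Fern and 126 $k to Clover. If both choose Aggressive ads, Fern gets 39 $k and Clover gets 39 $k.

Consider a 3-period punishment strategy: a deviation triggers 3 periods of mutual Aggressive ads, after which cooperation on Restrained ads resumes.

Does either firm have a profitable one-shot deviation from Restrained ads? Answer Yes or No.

Comparing payoff streams over the 4 periods until play realigns: cooperate → 78(1+β+…+β^3); deviate → 126 + 39(β+…+β^3).
Cooperation is sustained iff (78−39)(β+…+β^3) ≥ 126−78.
β+…+β^3 = 2/5·(1−(2/5)^3)/(1−2/5) = 0.6240, and (126−78)/(78−39) = 1.2308.
0.6240 < 1.2308, so cooperation is not sustainable.

Yes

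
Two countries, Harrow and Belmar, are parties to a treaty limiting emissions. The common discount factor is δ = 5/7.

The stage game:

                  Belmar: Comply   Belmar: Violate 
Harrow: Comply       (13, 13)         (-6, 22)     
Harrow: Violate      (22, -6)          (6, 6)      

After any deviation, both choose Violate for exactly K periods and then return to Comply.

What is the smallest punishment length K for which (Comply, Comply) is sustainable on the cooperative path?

IC: δ(1−δ^K)/(1−δ) ≥ (22−13)/(13−6) = 9/7.
With δ = 5/7: need 1 − δ^K ≥ 9/7·(1−5/7)/(5/7), i.e. δ^K ≤ 0.4857.
Since (5/7)^2 = 0.5102 and (5/7)^3 = 0.3644, the smallest such K is 3.

3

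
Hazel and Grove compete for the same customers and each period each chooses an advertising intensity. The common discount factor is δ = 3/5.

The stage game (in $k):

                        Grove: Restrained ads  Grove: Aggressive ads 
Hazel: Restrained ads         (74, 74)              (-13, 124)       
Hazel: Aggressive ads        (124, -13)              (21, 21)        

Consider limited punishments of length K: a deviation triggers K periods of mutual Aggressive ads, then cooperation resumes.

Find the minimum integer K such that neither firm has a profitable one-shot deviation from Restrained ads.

2

No profitable deviation requires (74−21)(δ+…+δ^K) ≥ 124−74, i.e. δ+…+δ^K ≥ 50/53 ≈ 0.9434.
With δ = 3/5, the partial sums are K=1: 0.6000, K=2: 0.9600.
K = 2 is the first length at which the sum reaches 0.9434.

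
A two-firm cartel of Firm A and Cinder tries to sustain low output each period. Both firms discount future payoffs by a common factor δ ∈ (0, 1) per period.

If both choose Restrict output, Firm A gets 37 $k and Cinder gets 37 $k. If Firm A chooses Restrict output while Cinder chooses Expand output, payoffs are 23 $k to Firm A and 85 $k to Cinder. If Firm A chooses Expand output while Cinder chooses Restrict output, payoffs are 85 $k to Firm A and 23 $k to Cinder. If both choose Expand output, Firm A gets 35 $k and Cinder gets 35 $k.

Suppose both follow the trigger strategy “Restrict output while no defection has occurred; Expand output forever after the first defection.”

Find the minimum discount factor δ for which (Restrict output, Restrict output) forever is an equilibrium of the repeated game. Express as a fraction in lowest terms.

24/25

One-period gain from deviating is 85 − 37 = 48. The loss is 37 − 35 = 2 in every subsequent period, with present value 2·δ/(1−δ).
Deviation is unprofitable when 2·δ/(1−δ) ≥ 48, i.e. δ/(1−δ) ≥ 24.
Equivalently δ ≥ 48/(48+2) = 24/25.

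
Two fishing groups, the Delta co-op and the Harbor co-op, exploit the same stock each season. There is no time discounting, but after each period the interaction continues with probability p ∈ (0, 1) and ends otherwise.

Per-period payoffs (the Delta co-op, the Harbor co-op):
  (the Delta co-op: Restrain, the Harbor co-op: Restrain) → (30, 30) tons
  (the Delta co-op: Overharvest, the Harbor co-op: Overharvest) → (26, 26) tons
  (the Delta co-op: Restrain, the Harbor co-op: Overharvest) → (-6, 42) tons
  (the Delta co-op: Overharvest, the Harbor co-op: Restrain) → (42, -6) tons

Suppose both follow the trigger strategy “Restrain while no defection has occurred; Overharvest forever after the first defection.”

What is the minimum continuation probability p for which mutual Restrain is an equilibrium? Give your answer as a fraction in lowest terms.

3/4

With no time discounting, the continuation probability p plays the role of the discount factor.
Grim-trigger IC: 30/(1−p) ≥ 42 + 26p/(1−p) ⇒ p ≥ (42−30)/(42−26) = 3/4.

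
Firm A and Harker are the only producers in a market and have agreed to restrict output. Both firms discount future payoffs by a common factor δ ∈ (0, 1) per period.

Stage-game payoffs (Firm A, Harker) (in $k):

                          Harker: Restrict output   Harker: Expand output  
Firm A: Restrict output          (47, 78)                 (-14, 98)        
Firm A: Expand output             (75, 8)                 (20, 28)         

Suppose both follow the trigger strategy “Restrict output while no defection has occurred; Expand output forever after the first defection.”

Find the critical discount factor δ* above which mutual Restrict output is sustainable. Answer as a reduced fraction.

28/55

For Firm A: deviation gain 75−47 = 28, per-period punishment loss 47−20 = 27. IC gives δ ≥ 28/55.
For Harker: gain 20, loss 50 per period, so δ ≥ 20/70 = 2/7.
The tighter constraint is Firm A's, so cooperation needs δ ≥ 28/55.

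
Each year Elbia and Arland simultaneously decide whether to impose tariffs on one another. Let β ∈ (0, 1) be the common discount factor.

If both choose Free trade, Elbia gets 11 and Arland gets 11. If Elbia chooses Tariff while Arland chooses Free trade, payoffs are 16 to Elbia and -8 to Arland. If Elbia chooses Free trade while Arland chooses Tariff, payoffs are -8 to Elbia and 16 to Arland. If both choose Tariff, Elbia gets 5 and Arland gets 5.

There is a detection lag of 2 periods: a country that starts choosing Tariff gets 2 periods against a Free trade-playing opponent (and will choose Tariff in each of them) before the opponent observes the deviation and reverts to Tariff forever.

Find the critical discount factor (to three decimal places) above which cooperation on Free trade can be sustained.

0.674

The best deviation is to choose Tariff for all 2 undetected periods, earning 16 each, then 5 forever once detected.
Deviation value: 16(1−β^2)/(1−β) + 5β^2/(1−β); cooperation value: 11/(1−β).
IC: 11 ≥ 16(1−β^2) + 5β^2 = 16 − 11β^2.
So β^2 ≥ 5/11, giving β ≥ (5/11)^(1/2) ≈ 0.674.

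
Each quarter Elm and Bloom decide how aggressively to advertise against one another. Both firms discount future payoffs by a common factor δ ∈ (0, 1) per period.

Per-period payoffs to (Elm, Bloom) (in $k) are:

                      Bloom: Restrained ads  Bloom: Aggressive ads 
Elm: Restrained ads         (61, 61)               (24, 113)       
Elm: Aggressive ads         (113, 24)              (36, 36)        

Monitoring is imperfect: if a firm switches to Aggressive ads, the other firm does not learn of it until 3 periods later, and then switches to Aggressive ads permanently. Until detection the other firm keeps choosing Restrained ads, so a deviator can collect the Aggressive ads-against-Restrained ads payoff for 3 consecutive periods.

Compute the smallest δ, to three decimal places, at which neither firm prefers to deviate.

The best deviation is to choose Aggressive ads for all 3 undetected periods, earning 113 each, then 36 forever once detected.
Deviation value: 113(1−δ^3)/(1−δ) + 36δ^3/(1−δ); cooperation value: 61/(1−δ).
IC: 61 ≥ 113(1−δ^3) + 36δ^3 = 113 − 77δ^3.
So δ^3 ≥ 52/77, giving δ ≥ (52/77)^(1/3) ≈ 0.877.

0.877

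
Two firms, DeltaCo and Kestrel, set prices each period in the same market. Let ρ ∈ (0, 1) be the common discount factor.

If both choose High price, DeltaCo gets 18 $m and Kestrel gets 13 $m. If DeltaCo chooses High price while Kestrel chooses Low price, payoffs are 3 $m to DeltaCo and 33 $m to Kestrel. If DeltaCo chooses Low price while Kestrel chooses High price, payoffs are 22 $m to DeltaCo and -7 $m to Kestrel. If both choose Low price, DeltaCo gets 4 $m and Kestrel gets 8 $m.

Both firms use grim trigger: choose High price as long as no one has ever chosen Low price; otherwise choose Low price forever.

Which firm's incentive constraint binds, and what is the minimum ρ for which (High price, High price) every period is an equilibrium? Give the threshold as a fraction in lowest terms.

Kestrel; ρ ≥ 4/5

DeltaCo's threshold: (22−18)/(22−4) = 2/9.
Kestrel's threshold: (33−13)/(33−8) = 4/5.
2/9 < 4/5, so Kestrel binds and ρ* = 4/5.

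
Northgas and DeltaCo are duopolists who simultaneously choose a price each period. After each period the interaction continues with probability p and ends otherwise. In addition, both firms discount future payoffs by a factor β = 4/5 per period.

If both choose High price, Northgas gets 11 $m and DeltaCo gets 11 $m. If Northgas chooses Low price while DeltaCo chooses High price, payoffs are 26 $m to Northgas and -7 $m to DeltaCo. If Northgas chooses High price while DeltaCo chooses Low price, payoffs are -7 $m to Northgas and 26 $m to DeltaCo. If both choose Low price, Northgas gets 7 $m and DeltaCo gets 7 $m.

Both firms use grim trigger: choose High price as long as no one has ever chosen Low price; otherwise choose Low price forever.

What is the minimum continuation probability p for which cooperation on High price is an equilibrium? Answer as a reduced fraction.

Expected continuation weight on next period's payoff is β·p = 4/5·p, which plays the role of the discount factor.
Cooperation requires 4/5·p ≥ (26−11)/(26−7) = 15/19, hence p ≥ 75/76.

75/76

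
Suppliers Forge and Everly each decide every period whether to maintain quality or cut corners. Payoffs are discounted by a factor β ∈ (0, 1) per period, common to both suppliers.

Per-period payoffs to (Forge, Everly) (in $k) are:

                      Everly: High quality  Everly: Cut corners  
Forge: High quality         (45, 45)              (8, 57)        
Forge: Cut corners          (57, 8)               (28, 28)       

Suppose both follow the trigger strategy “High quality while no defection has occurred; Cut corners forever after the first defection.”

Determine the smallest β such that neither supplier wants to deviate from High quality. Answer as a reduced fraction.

45/(1−β) ≥ 57 + 28β/(1−β)
45 ≥ 57 − 29β
β ≥ 12/29.

12/29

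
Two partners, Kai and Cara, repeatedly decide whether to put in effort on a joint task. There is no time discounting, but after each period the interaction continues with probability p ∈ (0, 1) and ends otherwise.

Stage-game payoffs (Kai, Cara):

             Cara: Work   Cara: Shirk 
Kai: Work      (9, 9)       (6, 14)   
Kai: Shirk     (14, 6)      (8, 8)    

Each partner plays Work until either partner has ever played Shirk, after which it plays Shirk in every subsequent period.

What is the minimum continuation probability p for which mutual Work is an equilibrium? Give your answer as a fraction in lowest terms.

5/6

Expected cooperation value is 9 + p·9 + p²·9 + … = 9/(1−p); deviation gives 14 + p·8/(1−p).
9 ≥ 14(1−p) + 8p ⇒ 6p ≥ 5 ⇒ p ≥ 5/6.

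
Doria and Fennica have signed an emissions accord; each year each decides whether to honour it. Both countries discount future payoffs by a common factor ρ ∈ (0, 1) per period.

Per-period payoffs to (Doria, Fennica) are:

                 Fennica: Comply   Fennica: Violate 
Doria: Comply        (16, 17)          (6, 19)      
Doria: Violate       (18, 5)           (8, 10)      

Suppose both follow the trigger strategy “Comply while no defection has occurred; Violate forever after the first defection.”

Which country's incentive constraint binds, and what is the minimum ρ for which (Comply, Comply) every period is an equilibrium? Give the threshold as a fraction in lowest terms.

Fennica; ρ ≥ 2/9

Doria's threshold: (18−16)/(18−8) = 1/5.
Fennica's threshold: (19−17)/(19−10) = 2/9.
1/5 < 2/9, so Fennica binds and ρ* = 2/9.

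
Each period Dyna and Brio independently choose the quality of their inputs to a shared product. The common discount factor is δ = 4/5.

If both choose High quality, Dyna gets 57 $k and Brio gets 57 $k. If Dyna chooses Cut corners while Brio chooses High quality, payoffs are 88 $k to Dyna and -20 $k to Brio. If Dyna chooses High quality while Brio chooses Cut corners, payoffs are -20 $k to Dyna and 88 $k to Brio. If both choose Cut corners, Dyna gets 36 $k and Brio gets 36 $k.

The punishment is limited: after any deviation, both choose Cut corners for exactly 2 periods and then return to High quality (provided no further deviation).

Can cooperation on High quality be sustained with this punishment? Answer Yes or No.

A one-shot deviation gives 88 now, then 36 for 2 periods, then back to 57.
Gain from deviating: (88−57) today; loss: (57−36) in each of the next 2 periods.
No-deviation condition: (57−36)(δ+…+δ^2) ≥ 88−57, i.e. δ+…+δ^2 ≥ 31/21.
At δ = 4/5: δ+…+δ^2 = 1.4400 < 1.4762.
So cooperation is not sustainable.

No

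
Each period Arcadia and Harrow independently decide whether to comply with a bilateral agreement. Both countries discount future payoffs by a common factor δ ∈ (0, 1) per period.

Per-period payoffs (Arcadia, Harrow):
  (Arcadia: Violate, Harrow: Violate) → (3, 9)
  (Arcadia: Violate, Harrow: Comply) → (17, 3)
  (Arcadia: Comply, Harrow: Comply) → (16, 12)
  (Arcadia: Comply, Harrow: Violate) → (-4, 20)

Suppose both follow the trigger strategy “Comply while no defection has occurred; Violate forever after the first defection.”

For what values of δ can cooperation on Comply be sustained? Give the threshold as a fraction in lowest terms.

Arcadia's threshold: (17−16)/(17−3) = 1/14.
Harrow's threshold: (20−12)/(20−9) = 8/11.
1/14 < 8/11, so Harrow binds and δ* = 8/11.

8/11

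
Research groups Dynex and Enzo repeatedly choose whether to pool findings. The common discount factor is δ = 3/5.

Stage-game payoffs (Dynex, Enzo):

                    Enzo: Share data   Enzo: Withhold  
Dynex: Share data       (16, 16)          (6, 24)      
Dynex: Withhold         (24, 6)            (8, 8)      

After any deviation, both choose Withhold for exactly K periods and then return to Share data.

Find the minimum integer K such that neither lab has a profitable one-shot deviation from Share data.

Need Σ_{k=1}^{K} δ^k ≥ (24−16)/(16−8) = 1.0000 at δ = 3/5.
At K = 2 the sum is 0.9600 < 1.0000; at K = 3 it is 1.1760 ≥ 1.0000.
So the minimum punishment length is K = 3.

3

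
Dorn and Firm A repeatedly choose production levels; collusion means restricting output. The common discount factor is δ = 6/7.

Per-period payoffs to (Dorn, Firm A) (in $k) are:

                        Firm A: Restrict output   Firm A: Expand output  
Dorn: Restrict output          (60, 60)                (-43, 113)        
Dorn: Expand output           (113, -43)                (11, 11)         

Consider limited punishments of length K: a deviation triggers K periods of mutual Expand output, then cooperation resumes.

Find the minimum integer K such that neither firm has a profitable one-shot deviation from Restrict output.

IC: δ(1−δ^K)/(1−δ) ≥ (113−60)/(60−11) = 53/49.
With δ = 6/7: need 1 − δ^K ≥ 53/49·(1−6/7)/(6/7), i.e. δ^K ≤ 0.8197.
Since (6/7)^1 = 0.8571 and (6/7)^2 = 0.7347, the smallest such K is 2.

2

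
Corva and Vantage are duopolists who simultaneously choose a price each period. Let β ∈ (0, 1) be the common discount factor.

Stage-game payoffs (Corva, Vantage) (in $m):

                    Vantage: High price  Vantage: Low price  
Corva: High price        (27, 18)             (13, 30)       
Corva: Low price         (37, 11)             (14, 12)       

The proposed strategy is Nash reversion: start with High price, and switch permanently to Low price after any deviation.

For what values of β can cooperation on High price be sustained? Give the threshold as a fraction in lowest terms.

2/3

Corva's threshold: (37−27)/(37−14) = 10/23.
Vantage's threshold: (30−18)/(30−12) = 2/3.
10/23 < 2/3, so Vantage binds and β* = 2/3.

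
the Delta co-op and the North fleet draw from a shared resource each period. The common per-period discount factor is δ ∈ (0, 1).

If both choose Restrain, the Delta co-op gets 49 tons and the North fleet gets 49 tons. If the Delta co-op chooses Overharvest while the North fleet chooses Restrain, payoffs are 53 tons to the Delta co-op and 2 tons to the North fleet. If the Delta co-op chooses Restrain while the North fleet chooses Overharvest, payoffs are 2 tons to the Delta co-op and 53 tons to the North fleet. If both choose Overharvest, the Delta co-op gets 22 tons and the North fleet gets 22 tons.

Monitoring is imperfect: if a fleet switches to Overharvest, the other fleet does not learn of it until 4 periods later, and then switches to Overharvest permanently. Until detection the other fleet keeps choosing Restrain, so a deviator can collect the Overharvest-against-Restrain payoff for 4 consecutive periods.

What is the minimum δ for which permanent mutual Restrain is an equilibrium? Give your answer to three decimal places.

Deviating for the 4 undetected periods gains 53−49 = 4 per period over cooperation, then loses 49−22 = 27 per period forever once punishment starts.
Gain: 4(1 + δ + … + δ^3); loss: 27·δ^4/(1−δ).
No profitable deviation ⇔ 4(1−δ^4) ≤ 27·δ^4, i.e. δ^4 ≥ 4/(4+27) = 4/31.
Hence δ ≥ (4/31)^(1/4) ≈ 0.599.

0.599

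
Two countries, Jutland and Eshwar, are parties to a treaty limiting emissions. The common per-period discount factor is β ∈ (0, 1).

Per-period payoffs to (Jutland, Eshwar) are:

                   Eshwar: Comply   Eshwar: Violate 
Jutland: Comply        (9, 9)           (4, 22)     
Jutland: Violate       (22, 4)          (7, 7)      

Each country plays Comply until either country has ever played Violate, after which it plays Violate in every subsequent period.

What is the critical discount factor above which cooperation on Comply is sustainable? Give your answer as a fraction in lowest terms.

Cooperation forever yields 9 each period: 9/(1−β).
Deviating yields 22 once, then 7 forever: 22 + 7β/(1−β).
No profitable deviation requires 9/(1−β) ≥ 22 + 7β/(1−β).
Multiplying by (1−β): 9 ≥ 22(1−β) + 7β = 22 − 15β.
So 15β ≥ 13, i.e. β ≥ 13/15.

13/15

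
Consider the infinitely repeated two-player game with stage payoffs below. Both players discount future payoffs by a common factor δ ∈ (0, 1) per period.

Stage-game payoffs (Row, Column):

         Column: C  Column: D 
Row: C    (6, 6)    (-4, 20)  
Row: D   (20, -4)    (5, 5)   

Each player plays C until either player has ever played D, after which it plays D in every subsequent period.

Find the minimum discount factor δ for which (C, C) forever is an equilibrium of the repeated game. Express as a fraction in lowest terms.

14/15

6/(1−δ) ≥ 20 + 5δ/(1−δ)
6 ≥ 20 − 15δ
δ ≥ 14/15.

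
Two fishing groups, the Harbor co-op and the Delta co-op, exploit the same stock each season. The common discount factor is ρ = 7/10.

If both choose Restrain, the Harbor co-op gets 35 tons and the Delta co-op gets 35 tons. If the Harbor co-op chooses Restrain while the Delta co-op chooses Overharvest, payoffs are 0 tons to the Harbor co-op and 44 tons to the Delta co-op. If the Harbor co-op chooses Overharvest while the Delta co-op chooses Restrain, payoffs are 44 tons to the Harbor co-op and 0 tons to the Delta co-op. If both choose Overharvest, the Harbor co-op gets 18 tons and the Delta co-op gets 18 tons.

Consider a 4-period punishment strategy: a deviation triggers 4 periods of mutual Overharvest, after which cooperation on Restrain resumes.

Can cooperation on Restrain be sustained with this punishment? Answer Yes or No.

Yes

A one-shot deviation gives 44 now, then 18 for 4 periods, then back to 35.
Gain from deviating: (44−35) today; loss: (35−18) in each of the next 4 periods.
No-deviation condition: (35−18)(ρ+…+ρ^4) ≥ 44−35, i.e. ρ+…+ρ^4 ≥ 9/17.
At ρ = 7/10: ρ+…+ρ^4 = 1.7731 ≥ 0.5294.
So cooperation is sustainable.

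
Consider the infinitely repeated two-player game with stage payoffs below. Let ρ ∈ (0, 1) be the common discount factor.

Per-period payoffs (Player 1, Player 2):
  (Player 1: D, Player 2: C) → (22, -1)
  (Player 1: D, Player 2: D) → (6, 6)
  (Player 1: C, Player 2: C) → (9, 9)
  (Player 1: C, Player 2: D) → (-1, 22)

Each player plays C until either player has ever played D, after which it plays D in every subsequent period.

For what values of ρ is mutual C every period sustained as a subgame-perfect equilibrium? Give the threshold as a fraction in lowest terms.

13/16

Under grim trigger the critical discount factor is (T−C)/(T−P) with T = 22, C = 9, P = 6.
ρ* = (22−9)/(22−6) = 13/16.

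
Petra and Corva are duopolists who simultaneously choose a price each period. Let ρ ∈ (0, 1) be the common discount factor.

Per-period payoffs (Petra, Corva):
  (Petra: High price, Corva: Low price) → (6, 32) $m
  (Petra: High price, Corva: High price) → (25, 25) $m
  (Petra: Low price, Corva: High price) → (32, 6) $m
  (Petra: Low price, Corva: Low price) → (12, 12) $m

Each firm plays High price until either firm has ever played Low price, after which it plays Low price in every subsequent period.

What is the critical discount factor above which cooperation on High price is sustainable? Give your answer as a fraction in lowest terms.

7/20

One-period gain from deviating is 32 − 25 = 7. The loss is 25 − 12 = 13 in every subsequent period, with present value 13·ρ/(1−ρ).
Deviation is unprofitable when 13·ρ/(1−ρ) ≥ 7, i.e. ρ/(1−ρ) ≥ 7/13.
Equivalently ρ ≥ 7/(7+13) = 7/20.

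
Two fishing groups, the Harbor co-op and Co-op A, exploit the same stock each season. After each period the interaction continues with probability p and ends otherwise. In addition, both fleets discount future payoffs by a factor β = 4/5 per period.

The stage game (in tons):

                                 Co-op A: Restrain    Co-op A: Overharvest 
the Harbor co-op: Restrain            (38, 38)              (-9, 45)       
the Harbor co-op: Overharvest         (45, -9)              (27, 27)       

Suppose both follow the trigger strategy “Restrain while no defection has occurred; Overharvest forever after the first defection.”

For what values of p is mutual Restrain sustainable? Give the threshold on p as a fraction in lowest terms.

With continuation probability p and discount β, the effective per-period discount factor is βp.
Grim-trigger IC: βp ≥ (45−38)/(45−27) = 7/18.
So p ≥ (7/18)/(4/5) = 35/72.

35/72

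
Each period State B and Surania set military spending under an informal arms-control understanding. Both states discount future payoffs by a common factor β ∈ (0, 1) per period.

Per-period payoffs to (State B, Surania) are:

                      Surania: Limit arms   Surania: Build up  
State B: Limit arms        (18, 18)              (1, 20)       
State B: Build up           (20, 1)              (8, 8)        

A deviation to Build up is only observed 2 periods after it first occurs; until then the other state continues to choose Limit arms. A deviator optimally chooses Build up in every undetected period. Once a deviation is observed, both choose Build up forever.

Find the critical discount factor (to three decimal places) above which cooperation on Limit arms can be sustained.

A deviator earns 20 for 2 periods, then 8 forever; cooperating earns 18 forever. Multiplying the IC by (1−β):
18 ≥ 20(1−β^2) + 8β^2, so 12·β^2 ≥ 2 and β^2 ≥ 1/6.
β ≥ (1/6)^(1/2) ≈ 0.408.

0.408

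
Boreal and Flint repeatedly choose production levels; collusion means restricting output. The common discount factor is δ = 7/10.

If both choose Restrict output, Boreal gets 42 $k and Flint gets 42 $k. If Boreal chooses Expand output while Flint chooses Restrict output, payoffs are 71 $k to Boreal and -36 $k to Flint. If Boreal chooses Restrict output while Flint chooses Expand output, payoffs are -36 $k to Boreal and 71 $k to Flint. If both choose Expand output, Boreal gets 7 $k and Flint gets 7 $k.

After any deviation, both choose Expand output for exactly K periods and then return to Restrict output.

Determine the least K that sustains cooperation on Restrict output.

No profitable deviation requires (42−7)(δ+…+δ^K) ≥ 71−42, i.e. δ+…+δ^K ≥ 29/35 ≈ 0.8286.
With δ = 7/10, the partial sums are K=1: 0.7000, K=2: 1.1900.
K = 2 is the first length at which the sum reaches 0.8286.

2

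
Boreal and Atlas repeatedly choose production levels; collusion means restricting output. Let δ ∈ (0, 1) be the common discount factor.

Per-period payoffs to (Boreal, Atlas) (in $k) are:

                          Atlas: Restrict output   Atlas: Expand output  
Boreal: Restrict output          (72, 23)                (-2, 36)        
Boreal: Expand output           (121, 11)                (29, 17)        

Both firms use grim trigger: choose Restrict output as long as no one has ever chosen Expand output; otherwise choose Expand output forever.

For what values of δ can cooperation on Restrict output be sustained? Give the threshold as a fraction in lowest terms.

13/19

Boreal: cooperation gives 72 each period; deviation gives 121 once then 29 forever.
  72/(1−δ) ≥ 121 + 29δ/(1−δ) ⇒ δ ≥ 49/92.
Atlas: cooperation gives 23 each period; deviation gives 36 once then 17 forever.
  δ ≥ 13/19.
Both must hold, so the binding constraint is Atlas's: δ ≥ 13/19.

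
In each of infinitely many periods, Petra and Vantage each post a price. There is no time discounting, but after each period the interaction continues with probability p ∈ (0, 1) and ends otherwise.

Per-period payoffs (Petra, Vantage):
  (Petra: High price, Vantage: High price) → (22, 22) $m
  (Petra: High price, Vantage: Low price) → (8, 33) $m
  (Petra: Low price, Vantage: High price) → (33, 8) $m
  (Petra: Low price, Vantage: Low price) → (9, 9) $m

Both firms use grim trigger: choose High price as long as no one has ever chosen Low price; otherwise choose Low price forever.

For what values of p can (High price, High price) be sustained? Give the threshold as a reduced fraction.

Expected cooperation value is 22 + p·22 + p²·22 + … = 22/(1−p); deviation gives 33 + p·9/(1−p).
22 ≥ 33(1−p) + 9p ⇒ 24p ≥ 11 ⇒ p ≥ 11/24.

11/24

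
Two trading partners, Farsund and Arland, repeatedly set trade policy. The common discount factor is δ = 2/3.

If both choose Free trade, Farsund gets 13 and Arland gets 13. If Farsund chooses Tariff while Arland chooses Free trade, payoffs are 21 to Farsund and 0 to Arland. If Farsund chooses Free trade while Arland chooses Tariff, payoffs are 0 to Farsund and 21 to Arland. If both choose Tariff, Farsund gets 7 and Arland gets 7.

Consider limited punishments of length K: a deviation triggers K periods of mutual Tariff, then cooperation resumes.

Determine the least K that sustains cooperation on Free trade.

3

Need Σ_{k=1}^{K} δ^k ≥ (21−13)/(13−7) = 1.3333 at δ = 2/3.
At K = 2 the sum is 1.1111 < 1.3333; at K = 3 it is 1.4074 ≥ 1.3333.
So the minimum punishment length is K = 3.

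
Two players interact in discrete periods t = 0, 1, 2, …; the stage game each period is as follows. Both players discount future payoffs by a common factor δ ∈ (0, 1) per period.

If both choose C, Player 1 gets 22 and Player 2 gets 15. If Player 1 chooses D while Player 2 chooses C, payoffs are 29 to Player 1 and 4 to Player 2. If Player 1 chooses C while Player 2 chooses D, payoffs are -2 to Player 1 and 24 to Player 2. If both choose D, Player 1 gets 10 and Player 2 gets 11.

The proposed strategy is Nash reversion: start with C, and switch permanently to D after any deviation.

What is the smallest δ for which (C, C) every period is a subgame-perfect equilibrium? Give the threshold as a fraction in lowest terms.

9/13

For Player 1: deviation gain 29−22 = 7, per-period punishment loss 22−10 = 12. IC gives δ ≥ 7/19.
For Player 2: gain 9, loss 4 per period, so δ ≥ 9/13.
The tighter constraint is Player 2's, so cooperation needs δ ≥ 9/13.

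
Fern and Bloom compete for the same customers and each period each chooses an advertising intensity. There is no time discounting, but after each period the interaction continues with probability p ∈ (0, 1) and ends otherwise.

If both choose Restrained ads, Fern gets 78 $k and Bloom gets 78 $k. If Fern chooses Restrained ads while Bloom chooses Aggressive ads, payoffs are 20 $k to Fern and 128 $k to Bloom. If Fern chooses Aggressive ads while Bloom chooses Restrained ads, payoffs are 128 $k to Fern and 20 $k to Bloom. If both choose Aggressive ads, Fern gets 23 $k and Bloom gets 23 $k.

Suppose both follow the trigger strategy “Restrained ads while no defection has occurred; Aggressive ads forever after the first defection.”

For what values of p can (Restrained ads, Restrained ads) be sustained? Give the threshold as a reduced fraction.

With no time discounting, the continuation probability p plays the role of the discount factor.
Grim-trigger IC: 78/(1−p) ≥ 128 + 23p/(1−p) ⇒ p ≥ (128−78)/(128−23) = 10/21.

10/21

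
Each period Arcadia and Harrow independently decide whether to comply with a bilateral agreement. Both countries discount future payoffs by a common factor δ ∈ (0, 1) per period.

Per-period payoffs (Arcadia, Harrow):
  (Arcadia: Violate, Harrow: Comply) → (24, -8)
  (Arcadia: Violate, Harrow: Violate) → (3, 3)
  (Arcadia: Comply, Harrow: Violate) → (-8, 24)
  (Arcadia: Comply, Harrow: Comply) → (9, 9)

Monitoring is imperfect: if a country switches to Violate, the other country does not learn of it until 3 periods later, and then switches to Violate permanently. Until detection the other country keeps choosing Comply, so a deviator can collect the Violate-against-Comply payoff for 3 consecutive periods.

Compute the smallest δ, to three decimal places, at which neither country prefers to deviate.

A deviator earns 24 for 3 periods, then 3 forever; cooperating earns 9 forever. Multiplying the IC by (1−δ):
9 ≥ 24(1−δ^3) + 3δ^3, so 21·δ^3 ≥ 15 and δ^3 ≥ 5/7.
δ ≥ (5/7)^(1/3) ≈ 0.894.

0.894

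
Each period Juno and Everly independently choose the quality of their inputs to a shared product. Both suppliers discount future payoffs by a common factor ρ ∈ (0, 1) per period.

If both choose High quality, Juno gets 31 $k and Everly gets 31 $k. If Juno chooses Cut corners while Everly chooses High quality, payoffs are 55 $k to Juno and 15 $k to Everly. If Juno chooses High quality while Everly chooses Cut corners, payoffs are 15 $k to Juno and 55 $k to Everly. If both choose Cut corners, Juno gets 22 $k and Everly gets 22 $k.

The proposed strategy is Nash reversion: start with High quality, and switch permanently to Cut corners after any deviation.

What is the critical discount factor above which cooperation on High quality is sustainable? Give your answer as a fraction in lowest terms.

Under grim trigger the critical discount factor is (T−C)/(T−P) with T = 55, C = 31, P = 22.
ρ* = (55−31)/(55−22) = 24/33 = 8/11.

8/11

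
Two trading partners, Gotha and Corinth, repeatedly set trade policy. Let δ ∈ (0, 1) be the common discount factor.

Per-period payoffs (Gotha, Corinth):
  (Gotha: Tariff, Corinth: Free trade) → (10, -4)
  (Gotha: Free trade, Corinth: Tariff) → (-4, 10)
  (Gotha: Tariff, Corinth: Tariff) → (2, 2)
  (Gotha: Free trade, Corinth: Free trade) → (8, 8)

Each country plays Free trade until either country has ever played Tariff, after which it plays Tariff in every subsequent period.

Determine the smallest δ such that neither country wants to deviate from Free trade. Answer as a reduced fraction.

1/4

Cooperation forever yields 8 each period: 8/(1−δ).
Deviating yields 10 once, then 2 forever: 10 + 2δ/(1−δ).
No profitable deviation requires 8/(1−δ) ≥ 10 + 2δ/(1−δ).
Multiplying by (1−δ): 8 ≥ 10(1−δ) + 2δ = 10 − 8δ.
So 8δ ≥ 2, i.e. δ ≥ 2/8 = 1/4.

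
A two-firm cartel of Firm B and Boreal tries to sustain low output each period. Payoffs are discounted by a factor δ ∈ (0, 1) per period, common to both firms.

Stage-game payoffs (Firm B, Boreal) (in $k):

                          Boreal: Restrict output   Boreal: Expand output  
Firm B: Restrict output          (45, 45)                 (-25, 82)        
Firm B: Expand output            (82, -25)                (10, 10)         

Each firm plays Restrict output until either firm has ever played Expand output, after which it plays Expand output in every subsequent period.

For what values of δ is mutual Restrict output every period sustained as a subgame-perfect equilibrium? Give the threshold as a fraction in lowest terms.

One-period gain from deviating is 82 − 45 = 37. The loss is 45 − 10 = 35 in every subsequent period, with present value 35·δ/(1−δ).
Deviation is unprofitable when 35·δ/(1−δ) ≥ 37, i.e. δ/(1−δ) ≥ 37/35.
Equivalently δ ≥ 37/(37+35) = 37/72.

37/72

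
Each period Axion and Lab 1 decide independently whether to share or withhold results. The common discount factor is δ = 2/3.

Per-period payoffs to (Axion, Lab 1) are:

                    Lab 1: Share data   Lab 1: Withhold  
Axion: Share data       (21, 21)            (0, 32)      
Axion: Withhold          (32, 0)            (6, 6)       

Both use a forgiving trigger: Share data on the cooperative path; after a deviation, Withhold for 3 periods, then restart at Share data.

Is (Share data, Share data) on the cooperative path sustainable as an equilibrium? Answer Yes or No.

IC: δ+…+δ^3 ≥ (32−21)/(21−6) = 11/15.
At δ = 2/3: partial sum = 1.4074 ≥ 0.7333. Cooperation sustainable.

Yes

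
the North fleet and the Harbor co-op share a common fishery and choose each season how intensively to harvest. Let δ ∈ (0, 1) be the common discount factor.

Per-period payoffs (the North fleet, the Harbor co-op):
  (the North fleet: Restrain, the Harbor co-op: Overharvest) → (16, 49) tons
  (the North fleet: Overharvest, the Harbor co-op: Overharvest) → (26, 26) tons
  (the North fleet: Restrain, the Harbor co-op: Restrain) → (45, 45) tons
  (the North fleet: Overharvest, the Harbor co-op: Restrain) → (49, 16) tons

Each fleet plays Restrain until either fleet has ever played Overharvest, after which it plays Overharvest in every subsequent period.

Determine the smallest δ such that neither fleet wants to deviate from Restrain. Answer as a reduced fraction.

4/23

45/(1−δ) ≥ 49 + 26δ/(1−δ)
45 ≥ 49 − 23δ
δ ≥ 4/23.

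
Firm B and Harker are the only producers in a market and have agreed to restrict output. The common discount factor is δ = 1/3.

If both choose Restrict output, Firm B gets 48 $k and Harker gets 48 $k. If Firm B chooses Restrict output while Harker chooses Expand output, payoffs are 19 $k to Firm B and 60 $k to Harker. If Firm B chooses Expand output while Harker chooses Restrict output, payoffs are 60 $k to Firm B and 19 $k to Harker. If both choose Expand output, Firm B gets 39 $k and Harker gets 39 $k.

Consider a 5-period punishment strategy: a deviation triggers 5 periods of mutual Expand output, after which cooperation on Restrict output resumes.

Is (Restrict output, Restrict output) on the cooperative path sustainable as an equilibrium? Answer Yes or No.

No

Comparing payoff streams over the 6 periods until play realigns: cooperate → 48(1+δ+…+δ^5); deviate → 60 + 39(δ+…+δ^5).
Cooperation is sustained iff (48−39)(δ+…+δ^5) ≥ 60−48.
δ+…+δ^5 = 1/3·(1−(1/3)^5)/(1−1/3) = 0.4979, and (60−48)/(48−39) = 1.3333.
0.4979 < 1.3333, so cooperation is not sustainable.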